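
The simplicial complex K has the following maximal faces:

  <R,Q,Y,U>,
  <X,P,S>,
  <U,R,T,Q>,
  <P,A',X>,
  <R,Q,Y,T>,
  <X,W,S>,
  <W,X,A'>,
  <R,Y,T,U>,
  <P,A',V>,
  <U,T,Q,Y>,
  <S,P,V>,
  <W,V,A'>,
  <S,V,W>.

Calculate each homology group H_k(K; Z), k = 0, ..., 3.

H_0 = Z^2,  H_1 = 0,  H_2 = Z,  H_3 = Z.

We work with the vertex ordering P < Q < R < S < T < U < V < W < X < Y < A'. The simplices of K, each written with vertices in increasing order, are:

  0-simplices (11): [P], [Q], [R], [S], [T], [U], [V], [W], [X], [Y], [A']
  1-simplices (22): [P,S], [P,V], [P,X], [P,A'], [Q,R], [Q,T], [Q,U], [Q,Y], [R,T], [R,U], [R,Y], [S,V], [S,W], [S,X], [T,U], [T,Y], [U,Y], [V,W], [V,A'], [W,X], [W,A'], [X,A']
  2-simplices (18): (18 of them)
  3-simplices (5): [Q,R,T,U], [Q,R,T,Y], [Q,R,U,Y], [Q,T,U,Y], [R,T,U,Y]

Hence C_0 ≅ Z^11, C_1 ≅ Z^22, C_2 ≅ Z^18, C_3 ≅ Z^5.

Boundary ∂_1: C_1 → C_0 is given by ∂[p,q] = [q] − [p].
The 11×22 boundary matrix has rank 9 and Smith normal form diag(1,1,1,1,1,1,1,1,1).

∂_2: C_2 → C_1 acts by ∂[p,q,r] = [q,r] − [p,r] + [p,q]. For instance
  ∂[Q,R,T] = [R,T] − [Q,T] + [Q,R],
  ∂[Q,R,Y] = [R,Y] − [Q,Y] + [Q,R].
The 22×18 boundary matrix has rank 13 and Smith normal form diag(1,1,1,1,1,1,1,1,1,1,1,1,1).

Boundary ∂_3: C_3 → C_2 sends each 3-simplex σ to the alternating sum Σ_i (−1)^i (σ with its i-th vertex removed). For instance
  ∂[Q,R,T,Y] = [R,T,Y] − [Q,T,Y] + [Q,R,Y] − [Q,R,T],
  ∂[R,T,U,Y] = [T,U,Y] − [R,U,Y] + [R,T,Y] − [R,T,U].
This gives a 18×5 integer matrix of rank 4; reducing to Smith normal form yields diagonal entries (1,1,1,1).

Computing H_k = (kernel of ∂_k) / (image of ∂_{k+1}):

  H_0: rank C_0 − rank ∂_1 = 11 − 9 = 2, and the invariant factors of ∂_1 are all 1, so H_0 = Z^2.
  H_1: rank ker ∂_1 − rank ∂_2 = (22 − 9) − 13 = 0, and the invariant factors of ∂_2 are all 1, so H_1 = 0.
  H_2: rank ker ∂_2 − rank ∂_3 = (18 − 13) − 4 = 1, and the invariant factors of ∂_3 are all 1, so H_2 = Z.
  H_3: rank ker ∂_3 − rank ∂_4 = (5 − 4) − 0 = 1, and there is no ∂_4, so H_3 = Z.

(K is a triangulation of the disjoint union of the 2-sphere S^2 and the 3-sphere S^3.)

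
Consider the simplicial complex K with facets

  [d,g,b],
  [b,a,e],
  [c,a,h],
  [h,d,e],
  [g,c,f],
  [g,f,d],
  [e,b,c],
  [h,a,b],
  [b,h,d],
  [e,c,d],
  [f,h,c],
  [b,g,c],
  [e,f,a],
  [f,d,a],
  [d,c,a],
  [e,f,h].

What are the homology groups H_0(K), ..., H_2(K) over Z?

Take the total order a < b < c < d < e < f < g < h on the vertex set. Then K (dimension 2) consists of the simplices:

  0-simplices (8): a, b, c, d, e, f, g, h
  1-simplices (24): ab, ac, ad, ae, af, ah, bc, bd, be, bg, bh, cd, ce, cf, cg, ch, de, df, dg, dh, ef, eh, fg, fh
  2-simplices (16): abe, abh, acd, ach, adf, aef, bce, bcg, bdg, bdh, cde, cfg, cfh, deh, dfg, efh

Hence C_0 ≅ Z^8, C_1 ≅ Z^24, C_2 ≅ Z^16.

The boundary map ∂_1: C_1 → C_0 sends each edge [p,q] (with p < q) to q − p. For instance
  ∂ad = d − a.
The 8×24 boundary matrix has rank 7 and Smith normal form diag(1,1,1,1,1,1,1).

Boundary ∂_2: C_2 → C_1 acts by ∂[p,q,r] = [q,r] − [p,r] + [p,q]. For instance
  ∂adf = df − af + ad,
  ∂abe = be − ae + ab.
As a 24×16 matrix over Z this has rank 15, with invariant factors (1,1,1,1,1,1,1,1,1,1,1,1,1,1,1).

From H_k ≅ ker(∂_k) / im(∂_{k+1}) we obtain:

  H_0: rank C_0 − rank ∂_1 = 8 − 7 = 1, and the invariant factors of ∂_1 are all 1, so H_0 = Z.
  H_1: rank ker ∂_1 − rank ∂_2 = (24 − 7) − 15 = 2, and the invariant factors of ∂_2 are all 1, so H_1 = Z^2.
  H_2: rank ker ∂_2 − rank ∂_3 = (16 − 15) − 0 = 1, and there is no ∂_3, so H_2 = Z.

As a check, the Euler characteristic is 8 − 24 + 16 = 0, which agrees with 1 − 2 + 1 = 0.

H_0 ≅ Z,  H_1 ≅ Z^2,  H_2 ≅ Z.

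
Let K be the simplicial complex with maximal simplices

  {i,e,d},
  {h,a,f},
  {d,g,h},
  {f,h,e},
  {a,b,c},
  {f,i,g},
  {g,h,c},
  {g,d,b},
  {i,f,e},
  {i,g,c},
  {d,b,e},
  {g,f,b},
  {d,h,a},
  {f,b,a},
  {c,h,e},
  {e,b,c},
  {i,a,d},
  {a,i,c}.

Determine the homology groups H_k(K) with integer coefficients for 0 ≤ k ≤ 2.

H_0 ≅ Z,  H_1 ≅ Z^2,  H_2 ≅ Z.

Fix the vertex order a < b < c < d < e < f < g < h < i and write every simplex with vertices in increasing order. Then dim K = 2 and the simplices of K are:

  0-simplices (9): a, b, c, d, e, f, g, h, i
  1-simplices (27): ab, ac, ad, af, ah, ai, bc, bd, be, bf, bg, ce, cg, ch, ci, de, dg, dh, di, ef, eh, ei, fg, fh, fi, gh, gi
  2-simplices (18): abc, abf, aci, adh, adi, afh, bce, bde, bdg, bfg, ceh, cgh, cgi, dei, dgh, efh, efi, fgi

so the chain groups are C_0 ≅ Z^9, C_1 ≅ Z^27, C_2 ≅ Z^18.

∂_1: C_1 → C_0 maps an edge to its endpoints' difference, ∂[p,q] = q − p. For instance
  ∂ai = i − a.
The resulting 9×27 matrix has rank 8, and its Smith normal form has invariant factors (1,1,1,1,1,1,1,1).

Boundary ∂_2: C_2 → C_1 maps a triangle to the signed sum of its edges. For instance
  ∂bde = de − be + bd,
  ∂adh = dh − ah + ad.
As a 27×18 matrix over Z this has rank 17, with invariant factors (1,1,1,1,1,1,1,1,1,1,1,1,1,1,1,1,1).

Now H_k = ker ∂_k / im ∂_{k+1}, so:

  H_0: rank C_0 − rank ∂_1 = 9 − 8 = 1, and the invariant factors of ∂_1 are all 1, so H_0 ≅ Z.
  H_1: rank ker ∂_1 − rank ∂_2 = (27 − 8) − 17 = 2, and the invariant factors of ∂_2 are all 1, so H_1 ≅ Z^2.
  H_2: rank ker ∂_2 − rank ∂_3 = (18 − 17) − 0 = 1, and there is no ∂_3, so H_2 ≅ Z.

As a check, the Euler characteristic is 9 − 27 + 18 = 0, which agrees with 1 − 2 + 1 = 0.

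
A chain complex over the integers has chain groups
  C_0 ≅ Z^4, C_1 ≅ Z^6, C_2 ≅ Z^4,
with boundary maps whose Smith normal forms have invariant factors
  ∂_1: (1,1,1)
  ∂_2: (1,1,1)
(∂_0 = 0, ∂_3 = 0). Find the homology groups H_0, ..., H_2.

H_0: b_0 = 4 − 0 − 3 = 1; torsion from ∂_1 factors > 1: none. So H_0 ≅ Z.
H_1: b_1 = 6 − 3 − 3 = 0; torsion from ∂_2 factors > 1: none. So H_1 ≅ 0.
H_2: b_2 = 4 − 3 − 0 = 1; torsion from ∂_3 factors > 1: none. So H_2 ≅ Z.

H_0 ≅ Z,  H_1 = 0,  H_2 ≅ Z.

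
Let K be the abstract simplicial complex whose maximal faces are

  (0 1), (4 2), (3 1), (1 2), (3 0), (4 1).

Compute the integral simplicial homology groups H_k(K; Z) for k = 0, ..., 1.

Fix the vertex order 0 < 1 < 2 < 3 < 4 and write every simplex with vertices in increasing order. Then dim K = 1 and the simplices of K are:

  0-simplices (5): [0], [1], [2], [3], [4]
  1-simplices (6): [0,1], [0,3], [1,2], [1,3], [1,4], [2,4]

Hence C_0 ≅ Z^5, C_1 ≅ Z^6.

Boundary ∂_1: C_1 → C_0 sends each edge [p,q] (with p < q) to q − p. For instance
  ∂[1,4] = [4] − [1].
This gives a 5×6 integer matrix of rank 4; reducing to Smith normal form yields diagonal entries (1,1,1,1).

Computing H_k = (kernel of ∂_k) / (image of ∂_{k+1}):

  H_0: rank C_0 − rank ∂_1 = 5 − 4 = 1, and the invariant factors of ∂_1 are all 1, so H_0 ≅ Z.
  H_1: rank ker ∂_1 − rank ∂_2 = (6 − 4) − 0 = 2, and there is no ∂_2, so H_1 ≅ Z^2.

As a check, the Euler characteristic is 5 − 6 = -1, which agrees with 1 − 2 = -1.
(K is a triangulation of a wedge of 2 circles.)

H_0 ≅ Z,  H_1 ≅ Z^2.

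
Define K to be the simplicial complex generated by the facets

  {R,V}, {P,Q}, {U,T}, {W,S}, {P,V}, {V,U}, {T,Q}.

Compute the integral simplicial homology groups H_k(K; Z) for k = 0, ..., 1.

We work with the vertex ordering P < Q < R < S < T < U < V < W. The simplices of K, each written with vertices in increasing order, are:

  0-simplices (8): P, Q, R, S, T, U, V, W
  1-simplices (7): PQ, PV, QT, RV, SW, TU, UV

giving chain groups C_0 ≅ Z^8, C_1 ≅ Z^7.

Boundary ∂_1: C_1 → C_0 is given by ∂[p,q] = [q] − [p]. For instance
  ∂RV = V − R.
The resulting 8×7 matrix has rank 6, and its Smith normal form has invariant factors (1,1,1,1,1,1).

Now H_k = ker ∂_k / im ∂_{k+1}, so:

  H_0: rank C_0 − rank ∂_1 = 8 − 6 = 2, and the invariant factors of ∂_1 are all 1, so H_0 ≅ Z^2.
  H_1: rank ker ∂_1 − rank ∂_2 = (7 − 6) − 0 = 1, and there is no ∂_2, so H_1 ≅ Z.

H_0 ≅ Z^2,  H_1 ≅ Z.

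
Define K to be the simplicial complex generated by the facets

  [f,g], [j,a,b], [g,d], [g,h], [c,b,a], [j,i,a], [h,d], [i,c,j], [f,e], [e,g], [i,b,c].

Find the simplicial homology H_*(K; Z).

Order the vertices as a < b < c < d < e < f < g < h < i < j. Listing each simplex with vertices in this order, K has dimension 2 with simplices:

  0-simplices (10): a, b, c, d, e, f, g, h, i, j
  1-simplices (16): ab, ac, ai, aj, bc, bi, bj, ci, cj, dg, dh, ef, eg, fg, gh, ij
  2-simplices (5): abc, abj, aij, bci, cij

Hence C_0 ≅ Z^10, C_1 ≅ Z^16, C_2 ≅ Z^5.

The boundary map ∂_1: C_1 → C_0 is given by ∂[p,q] = [q] − [p]. For instance
  ∂ab = b − a.
The 10×16 boundary matrix has rank 8 and Smith normal form diag(1,1,1,1,1,1,1,1).

Boundary ∂_2: C_2 → C_1 sends each 2-simplex [p,q,r] to [q,r] − [p,r] + [p,q]. For instance
  ∂abc = bc − ac + ab,
  ∂abj = bj − aj + ab.
The resulting 16×5 matrix has rank 5, and its Smith normal form has invariant factors (1,1,1,1,1).

From H_k ≅ ker(∂_k) / im(∂_{k+1}) we obtain:

  H_0: rank C_0 − rank ∂_1 = 10 − 8 = 2, and the invariant factors of ∂_1 are all 1, so H_0 ≅ Z^2.
  H_1: rank ker ∂_1 − rank ∂_2 = (16 − 8) − 5 = 3, and the invariant factors of ∂_2 are all 1, so H_1 ≅ Z^3.
  H_2: rank ker ∂_2 − rank ∂_3 = (5 − 5) − 0 = 0, and there is no ∂_3, so H_2 ≅ 0.

As a check, the Euler characteristic is 10 − 16 + 5 = -1, which agrees with 2 − 3 + 0 = -1.

H_0 = Z^2,  H_1 = Z^3,  H_2 = 0.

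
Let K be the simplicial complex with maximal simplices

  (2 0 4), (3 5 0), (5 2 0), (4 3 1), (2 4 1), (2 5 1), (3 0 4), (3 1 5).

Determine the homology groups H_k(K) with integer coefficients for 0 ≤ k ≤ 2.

H_0 ≅ Z,  H_1 = 0,  H_2 ≅ Z.

Fix the vertex order 0 < 1 < 2 < 3 < 4 < 5 and write every simplex with vertices in increasing order. Then dim K = 2 and the simplices of K are:

  0-simplices (6): [0], [1], [2], [3], [4], [5]
  1-simplices (12): [0,2], [0,3], [0,4], [0,5], [1,2], [1,3], [1,4], [1,5], [2,4], [2,5], [3,4], [3,5]
  2-simplices (8): [0,2,4], [0,2,5], [0,3,4], [0,3,5], [1,2,4], [1,2,5], [1,3,4], [1,3,5]

Hence C_0 ≅ Z^6, C_1 ≅ Z^12, C_2 ≅ Z^8.

Boundary ∂_1: C_1 → C_0 maps an edge to its endpoints' difference, ∂[p,q] = q − p. For instance
  ∂[1,2] = [2] − [1].
This gives a 6×12 integer matrix of rank 5; reducing to Smith normal form yields diagonal entries (1,1,1,1,1).

∂_2: C_2 → C_1 sends each 2-simplex [p,q,r] to [q,r] − [p,r] + [p,q]. For instance
  ∂[1,3,5] = [3,5] − [1,5] + [1,3],
  ∂[1,2,4] = [2,4] − [1,4] + [1,2].
The resulting 12×8 matrix has rank 7, and its Smith normal form has invariant factors (1,1,1,1,1,1,1).

Computing H_k = (kernel of ∂_k) / (image of ∂_{k+1}):

  H_0: rank C_0 − rank ∂_1 = 6 − 5 = 1, and the invariant factors of ∂_1 are all 1, so H_0 ≅ Z.
  H_1: rank ker ∂_1 − rank ∂_2 = (12 − 5) − 7 = 0, and the invariant factors of ∂_2 are all 1, so H_1 ≅ 0.
  H_2: rank ker ∂_2 − rank ∂_3 = (8 − 7) − 0 = 1, and there is no ∂_3, so H_2 ≅ Z.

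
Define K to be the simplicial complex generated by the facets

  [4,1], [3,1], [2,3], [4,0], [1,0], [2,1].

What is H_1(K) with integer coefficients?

H_1 = Z^2.

We work with the vertex ordering 0 < 1 < 2 < 3 < 4. The simplices of K, each written with vertices in increasing order, are:

  0-simplices (5): [0], [1], [2], [3], [4]
  1-simplices (6): [0,1], [0,4], [1,2], [1,3], [1,4], [2,3]

so the chain groups are C_0 ≅ Z^5, C_1 ≅ Z^6.

∂_1: C_1 → C_0 sends each edge [p,q] (with p < q) to q − p. For instance
  ∂[1,3] = [3] − [1].
As a 5×6 matrix over Z this has rank 4, with invariant factors (1,1,1,1).

Now H_k = ker ∂_k / im ∂_{k+1}, so:

  H_1: rank ker ∂_1 − rank ∂_2 = (6 − 4) − 0 = 2, and there is no ∂_2, so H_1 ≅ Z^2.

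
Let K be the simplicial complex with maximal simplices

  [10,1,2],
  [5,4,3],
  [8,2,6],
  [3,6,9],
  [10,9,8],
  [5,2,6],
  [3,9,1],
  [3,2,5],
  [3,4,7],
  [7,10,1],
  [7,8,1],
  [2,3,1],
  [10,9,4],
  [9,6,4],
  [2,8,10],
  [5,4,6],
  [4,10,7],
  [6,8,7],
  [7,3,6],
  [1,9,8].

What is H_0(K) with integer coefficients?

H_0 ≅ Z.

Fix the vertex order 1 < 2 < 3 < 4 < 5 < 6 < 7 < 8 < 9 < 10 and write every simplex with vertices in increasing order. Then dim K = 2 and the simplices of K are:

  0-simplices (10): [1], [2], [3], [4], [5], [6], [7], [8], [9], [10]
  1-simplices (30): (30 of them)
  2-simplices (20): (20 of them)

Hence C_0 ≅ Z^10, C_1 ≅ Z^30, C_2 ≅ Z^20.

∂_1: C_1 → C_0 maps an edge to its endpoints' difference, ∂[p,q] = q − p.
This gives a 10×30 integer matrix of rank 9; reducing to Smith normal form yields diagonal entries (1,1,1,1,1,1,1,1,1).

Boundary ∂_2: C_2 → C_1 acts by ∂[p,q,r] = [q,r] − [p,r] + [p,q]. For instance
  ∂[1,2,10] = [2,10] − [1,10] + [1,2],
  ∂[1,3,9] = [3,9] − [1,9] + [1,3].
The resulting 30×20 matrix has rank 20, and its Smith normal form has invariant factors (1,1,1,1,1,1,1,1,1,1,1,1,1,1,1,1,1,1,1,2).

Now H_k = ker ∂_k / im ∂_{k+1}, so:

  H_0: rank C_0 − rank ∂_1 = 10 − 9 = 1, and the invariant factors of ∂_1 are all 1, so H_0 ≅ Z.

(K is a triangulation of the Klein bottle.)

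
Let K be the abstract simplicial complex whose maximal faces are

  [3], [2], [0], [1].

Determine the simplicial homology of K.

Order the vertices as 0 < 1 < 2 < 3. Listing each simplex with vertices in this order, K has dimension 0 with simplices:

  0-simplices (4): [0], [1], [2], [3]

so the chain groups are C_0 ≅ Z^4.

From H_k ≅ ker(∂_k) / im(∂_{k+1}) we obtain:

  H_0: rank C_0 − rank ∂_1 = 4 − 0 = 4, and there is no ∂_1, so H_0 = Z^4.

H_0 ≅ Z^4.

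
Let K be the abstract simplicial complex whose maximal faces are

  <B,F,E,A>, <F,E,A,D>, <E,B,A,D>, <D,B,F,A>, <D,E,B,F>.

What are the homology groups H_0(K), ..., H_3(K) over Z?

We work with the vertex ordering A < B < D < E < F. The simplices of K, each written with vertices in increasing order, are:

  0-simplices (5): A, B, D, E, F
  1-simplices (10): AB, AD, AE, AF, BD, BE, BF, DE, DF, EF
  2-simplices (10): ABD, ABE, ABF, ADE, ADF, AEF, BDE, BDF, BEF, DEF
  3-simplices (5): ABDE, ABDF, ABEF, ADEF, BDEF

giving chain groups C_0 ≅ Z^5, C_1 ≅ Z^10, C_2 ≅ Z^10, C_3 ≅ Z^5.

Boundary ∂_1: C_1 → C_0 sends each edge [p,q] (with p < q) to q − p. For instance
  ∂DF = F − D.
The 5×10 boundary matrix has rank 4 and Smith normal form diag(1,1,1,1).

Boundary ∂_2: C_2 → C_1 acts by ∂[p,q,r] = [q,r] − [p,r] + [p,q]. For instance
  ∂ABE = BE − AE + AB,
  ∂BDF = DF − BF + BD.
As a 10×10 matrix over Z this has rank 6, with invariant factors (1,1,1,1,1,1).

The boundary map ∂_3: C_3 → C_2 sends each 3-simplex σ to the alternating sum Σ_i (−1)^i (σ with its i-th vertex removed). For instance
  ∂ABDE = BDE − ADE + ABE − ABD,
  ∂ABDF = BDF − ADF + ABF − ABD.
This gives a 10×5 integer matrix of rank 4; reducing to Smith normal form yields diagonal entries (1,1,1,1).

From H_k ≅ ker(∂_k) / im(∂_{k+1}) we obtain:

  H_0: rank C_0 − rank ∂_1 = 5 − 4 = 1, and the invariant factors of ∂_1 are all 1, so H_0 ≅ Z.
  H_1: rank ker ∂_1 − rank ∂_2 = (10 − 4) − 6 = 0, and the invariant factors of ∂_2 are all 1, so H_1 ≅ 0.
  H_2: rank ker ∂_2 − rank ∂_3 = (10 − 6) − 4 = 0, and the invariant factors of ∂_3 are all 1, so H_2 ≅ 0.
  H_3: rank ker ∂_3 − rank ∂_4 = (5 − 4) − 0 = 1, and there is no ∂_4, so H_3 ≅ Z.

As a check, the Euler characteristic is 5 − 10 + 10 − 5 = 0, which agrees with 1 − 0 + 0 − 1 = 0.

H_0 ≅ Z,  H_1 = 0,  H_2 = 0,  H_3 ≅ Z.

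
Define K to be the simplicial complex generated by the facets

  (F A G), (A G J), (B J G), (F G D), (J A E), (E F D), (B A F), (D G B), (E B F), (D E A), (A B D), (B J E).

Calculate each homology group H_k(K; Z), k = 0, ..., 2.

H_0 ≅ Z,  H_1 ≅ Z/2,  H_2 = 0.

Order the vertices as A < B < D < E < F < G < J. Listing each simplex with vertices in this order, K has dimension 2 with simplices:

  0-simplices (7): A, B, D, E, F, G, J
  1-simplices (18): AB, AD, AE, AF, AG, AJ, BD, BE, BF, BG, BJ, DE, DF, DG, EF, EJ, FG, GJ
  2-simplices (12): ABD, ABF, ADE, AEJ, AFG, AGJ, BDG, BEF, BEJ, BGJ, DEF, DFG

so the chain groups are C_0 ≅ Z^7, C_1 ≅ Z^18, C_2 ≅ Z^12.

Boundary ∂_1: C_1 → C_0 sends each edge [p,q] (with p < q) to q − p. For instance
  ∂BE = E − B.
As a 7×18 matrix over Z this has rank 6, with invariant factors (1,1,1,1,1,1).

∂_2: C_2 → C_1 sends each 2-simplex [p,q,r] to [q,r] − [p,r] + [p,q]. For instance
  ∂AEJ = EJ − AJ + AE,
  ∂BEF = EF − BF + BE.
As a 18×12 matrix over Z this has rank 12, with invariant factors (1,1,1,1,1,1,1,1,1,1,1,2).

Reading off H_k = ker ∂_k / im ∂_{k+1}:

  H_0: rank C_0 − rank ∂_1 = 7 − 6 = 1, and the invariant factors of ∂_1 are all 1, so H_0 = Z.
  H_1: rank ker ∂_1 − rank ∂_2 = (18 − 6) − 12 = 0, and ∂_2 has invariant factor 2 > 1, so H_1 = Z/2.
  H_2: rank ker ∂_2 − rank ∂_3 = (12 − 12) − 0 = 0, and there is no ∂_3, so H_2 = 0.

(K is a triangulation of the real projective plane RP^2.)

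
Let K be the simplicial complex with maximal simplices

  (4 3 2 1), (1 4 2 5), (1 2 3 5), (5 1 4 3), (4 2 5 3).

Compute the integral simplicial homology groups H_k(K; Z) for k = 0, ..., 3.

H_0 ≅ Z,  H_1 = 0,  H_2 = 0,  H_3 ≅ Z.

Take the total order 1 < 2 < 3 < 4 < 5 on the vertex set. Then K (dimension 3) consists of the simplices:

  0-simplices (5): [1], [2], [3], [4], [5]
  1-simplices (10): [1,2], [1,3], [1,4], [1,5], [2,3], [2,4], [2,5], [3,4], [3,5], [4,5]
  2-simplices (10): [1,2,3], [1,2,4], [1,2,5], [1,3,4], [1,3,5], [1,4,5], [2,3,4], [2,3,5], [2,4,5], [3,4,5]
  3-simplices (5): [1,2,3,4], [1,2,3,5], [1,2,4,5], [1,3,4,5], [2,3,4,5]

so the chain groups are C_0 ≅ Z^5, C_1 ≅ Z^10, C_2 ≅ Z^10, C_3 ≅ Z^5.

The boundary map ∂_1: C_1 → C_0 is given by ∂[p,q] = [q] − [p].
As a 5×10 matrix over Z this has rank 4, with invariant factors (1,1,1,1).

Boundary ∂_2: C_2 → C_1 sends each 2-simplex [p,q,r] to [q,r] − [p,r] + [p,q]. For instance
  ∂[1,2,3] = [2,3] − [1,3] + [1,2],
  ∂[1,2,5] = [2,5] − [1,5] + [1,2].
As a 10×10 matrix over Z this has rank 6, with invariant factors (1,1,1,1,1,1).

The boundary map ∂_3: C_3 → C_2 sends each 3-simplex σ to the alternating sum Σ_i (−1)^i (σ with its i-th vertex removed). For instance
  ∂[1,2,3,5] = [2,3,5] − [1,3,5] + [1,2,5] − [1,2,3],
  ∂[2,3,4,5] = [3,4,5] − [2,4,5] + [2,3,5] − [2,3,4].
This gives a 10×5 integer matrix of rank 4; reducing to Smith normal form yields diagonal entries (1,1,1,1).

Now H_k = ker ∂_k / im ∂_{k+1}, so:

  H_0: rank C_0 − rank ∂_1 = 5 − 4 = 1, and the invariant factors of ∂_1 are all 1, so H_0 ≅ Z.
  H_1: rank ker ∂_1 − rank ∂_2 = (10 − 4) − 6 = 0, and the invariant factors of ∂_2 are all 1, so H_1 ≅ 0.
  H_2: rank ker ∂_2 − rank ∂_3 = (10 − 6) − 4 = 0, and the invariant factors of ∂_3 are all 1, so H_2 ≅ 0.
  H_3: rank ker ∂_3 − rank ∂_4 = (5 − 4) − 0 = 1, and there is no ∂_4, so H_3 ≅ Z.

(K is a triangulation of the 3-sphere S^3.)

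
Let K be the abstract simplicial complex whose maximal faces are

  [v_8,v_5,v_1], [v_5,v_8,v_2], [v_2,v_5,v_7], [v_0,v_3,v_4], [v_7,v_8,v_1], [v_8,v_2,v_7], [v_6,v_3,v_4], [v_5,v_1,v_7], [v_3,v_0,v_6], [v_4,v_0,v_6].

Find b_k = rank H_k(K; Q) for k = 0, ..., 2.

Fix the vertex order v_0 < v_1 < v_2 < v_3 < v_4 < v_5 < v_6 < v_7 < v_8 and write every simplex with vertices in increasing order. Then dim K = 2 and the simplices of K are:

  0-simplices (9): [v_0], [v_1], [v_2], [v_3], [v_4], [v_5], [v_6], [v_7], [v_8]
  1-simplices (15): (15 of them)
  2-simplices (10): [v_0,v_3,v_4], [v_0,v_3,v_6], [v_0,v_4,v_6], [v_1,v_5,v_7], [v_1,v_5,v_8], [v_1,v_7,v_8], [v_2,v_5,v_7], [v_2,v_5,v_8], [v_2,v_7,v_8], [v_3,v_4,v_6]

giving chain groups C_0 ≅ Z^9, C_1 ≅ Z^15, C_2 ≅ Z^10.

The boundary map ∂_1: C_1 → C_0 maps an edge to its endpoints' difference, ∂[p,q] = q − p. For instance
  ∂[v_7,v_8] = [v_8] − [v_7].
This gives a 9×15 integer matrix of rank 7; reducing to Smith normal form yields diagonal entries (1,1,1,1,1,1,1).

The boundary map ∂_2: C_2 → C_1 sends each 2-simplex [p,q,r] to [q,r] − [p,r] + [p,q]. For instance
  ∂[v_1,v_5,v_8] = [v_5,v_8] − [v_1,v_8] + [v_1,v_5],
  ∂[v_2,v_5,v_7] = [v_5,v_7] − [v_2,v_7] + [v_2,v_5].
The resulting 15×10 matrix has rank 8, and its Smith normal form has invariant factors (1,1,1,1,1,1,1,1).

Now H_k = ker ∂_k / im ∂_{k+1}, so:

  H_0: rank C_0 − rank ∂_1 = 9 − 7 = 2, and the invariant factors of ∂_1 are all 1, so H_0 = Z^2.
  H_1: rank ker ∂_1 − rank ∂_2 = (15 − 7) − 8 = 0, and the invariant factors of ∂_2 are all 1, so H_1 = 0.
  H_2: rank ker ∂_2 − rank ∂_3 = (10 − 8) − 0 = 2, and there is no ∂_3, so H_2 = Z^2.

Hence the Betti numbers are b_0 = 2, b_1 = 0, b_2 = 2.

b_0 = 2, b_1 = 0, b_2 = 2.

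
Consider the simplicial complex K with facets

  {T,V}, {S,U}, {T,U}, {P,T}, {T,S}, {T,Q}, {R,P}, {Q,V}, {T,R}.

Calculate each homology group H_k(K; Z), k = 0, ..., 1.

H_0 ≅ Z,  H_1 ≅ Z^3.

Order the vertices as P < Q < R < S < T < U < V. Listing each simplex with vertices in this order, K has dimension 1 with simplices:

  0-simplices (7): P, Q, R, S, T, U, V
  1-simplices (9): PR, PT, QT, QV, RT, ST, SU, TU, TV

so the chain groups are C_0 ≅ Z^7, C_1 ≅ Z^9.

Boundary ∂_1: C_1 → C_0 is given by ∂[p,q] = [q] − [p].
The resulting 7×9 matrix has rank 6, and its Smith normal form has invariant factors (1,1,1,1,1,1).

Now H_k = ker ∂_k / im ∂_{k+1}, so:

  H_0: rank C_0 − rank ∂_1 = 7 − 6 = 1, and the invariant factors of ∂_1 are all 1, so H_0 ≅ Z.
  H_1: rank ker ∂_1 − rank ∂_2 = (9 − 6) − 0 = 3, and there is no ∂_2, so H_1 ≅ Z^3.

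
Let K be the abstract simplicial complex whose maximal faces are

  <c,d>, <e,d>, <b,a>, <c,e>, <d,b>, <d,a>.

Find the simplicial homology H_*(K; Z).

H_0 = Z,  H_1 = Z^2.

Take the total order a < b < c < d < e on the vertex set. Then K (dimension 1) consists of the simplices:

  0-simplices (5): a, b, c, d, e
  1-simplices (6): ab, ad, bd, cd, ce, de

so the chain groups are C_0 ≅ Z^5, C_1 ≅ Z^6.

The boundary map ∂_1: C_1 → C_0 sends each edge [p,q] (with p < q) to q − p. For instance
  ∂bd = d − b.
This gives a 5×6 integer matrix of rank 4; reducing to Smith normal form yields diagonal entries (1,1,1,1).

Computing H_k = (kernel of ∂_k) / (image of ∂_{k+1}):

  H_0: rank C_0 − rank ∂_1 = 5 − 4 = 1, and the invariant factors of ∂_1 are all 1, so H_0 = Z.
  H_1: rank ker ∂_1 − rank ∂_2 = (6 − 4) − 0 = 2, and there is no ∂_2, so H_1 = Z^2.

As a check, the Euler characteristic is 5 − 6 = -1, which agrees with 1 − 2 = -1.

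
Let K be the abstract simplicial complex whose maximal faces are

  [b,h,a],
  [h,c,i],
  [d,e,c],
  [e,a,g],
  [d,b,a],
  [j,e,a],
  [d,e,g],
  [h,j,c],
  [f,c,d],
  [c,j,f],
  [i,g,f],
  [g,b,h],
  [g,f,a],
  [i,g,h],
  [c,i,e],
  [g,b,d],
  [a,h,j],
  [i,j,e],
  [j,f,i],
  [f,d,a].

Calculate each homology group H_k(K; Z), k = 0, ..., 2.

H_0 ≅ Z,  H_1 ≅ Z ⊕ Z/2,  H_2 = 0.

Order the vertices as a < b < c < d < e < f < g < h < i < j. Listing each simplex with vertices in this order, K has dimension 2 with simplices:

  0-simplices (10): a, b, c, d, e, f, g, h, i, j
  1-simplices (30): ab, ad, ae, af, ag, ah, aj, bd, bg, bh, cd, ce, cf, ch, ci, cj, de, df, dg, eg, ei, ej, fg, fi, fj, gh, gi, hi, hj, ij
  2-simplices (20): abd, abh, adf, aeg, aej, afg, ahj, bdg, bgh, cde, cdf, cei, cfj, chi, chj, deg, eij, fgi, fij, ghi

so the chain groups are C_0 ≅ Z^10, C_1 ≅ Z^30, C_2 ≅ Z^20.

The boundary map ∂_1: C_1 → C_0 is given by ∂[p,q] = [q] − [p]. For instance
  ∂ab = b − a.
The resulting 10×30 matrix has rank 9, and its Smith normal form has invariant factors (1,1,1,1,1,1,1,1,1).

The boundary map ∂_2: C_2 → C_1 maps a triangle to the signed sum of its edges. For instance
  ∂chi = hi − ci + ch,
  ∂bgh = gh − bh + bg.
The 30×20 boundary matrix has rank 20 and Smith normal form diag(1,1,1,1,1,1,1,1,1,1,1,1,1,1,1,1,1,1,1,2).

Computing H_k = (kernel of ∂_k) / (image of ∂_{k+1}):

  H_0: rank C_0 − rank ∂_1 = 10 − 9 = 1, and the invariant factors of ∂_1 are all 1, so H_0 ≅ Z.
  H_1: rank ker ∂_1 − rank ∂_2 = (30 − 9) − 20 = 1, and ∂_2 has invariant factor 2 > 1, so H_1 ≅ Z ⊕ Z/2.
  H_2: rank ker ∂_2 − rank ∂_3 = (20 − 20) − 0 = 0, and there is no ∂_3, so H_2 ≅ 0.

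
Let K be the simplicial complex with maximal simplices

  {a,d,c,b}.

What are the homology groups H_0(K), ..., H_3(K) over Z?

We work with the vertex ordering a < b < c < d. The simplices of K, each written with vertices in increasing order, are:

  0-simplices (4): a, b, c, d
  1-simplices (6): ab, ac, ad, bc, bd, cd
  2-simplices (4): abc, abd, acd, bcd
  3-simplices (1): abcd

so the chain groups are C_0 ≅ Z^4, C_1 ≅ Z^6, C_2 ≅ Z^4, C_3 ≅ Z^1.

The boundary map ∂_1: C_1 → C_0 sends each edge [p,q] (with p < q) to q − p. For instance
  ∂ac = c − a.
As a 4×6 matrix over Z this has rank 3, with invariant factors (1,1,1).

The boundary map ∂_2: C_2 → C_1 maps a triangle to the signed sum of its edges. For instance
  ∂abc = bc − ac + ab,
  ∂bcd = cd − bd + bc.
The resulting 6×4 matrix has rank 3, and its Smith normal form has invariant factors (1,1,1).

The boundary map ∂_3: C_3 → C_2 sends each 3-simplex σ to the alternating sum Σ_i (−1)^i (σ with its i-th vertex removed). For instance
  ∂abcd = bcd − acd + abd − abc.
As a 4×1 matrix over Z this has rank 1, with invariant factors (1).

Now H_k = ker ∂_k / im ∂_{k+1}, so:

  H_0: rank C_0 − rank ∂_1 = 4 − 3 = 1, and the invariant factors of ∂_1 are all 1, so H_0 ≅ Z.
  H_1: rank ker ∂_1 − rank ∂_2 = (6 − 3) − 3 = 0, and the invariant factors of ∂_2 are all 1, so H_1 ≅ 0.
  H_2: rank ker ∂_2 − rank ∂_3 = (4 − 3) − 1 = 0, and the invariant factors of ∂_3 are all 1, so H_2 ≅ 0.
  H_3: rank ker ∂_3 − rank ∂_4 = (1 − 1) − 0 = 0, and there is no ∂_4, so H_3 ≅ 0.

(K is a triangulation of the 3-simplex.)

H_0 = Z,  H_1 = 0,  H_2 = 0,  H_3 = 0.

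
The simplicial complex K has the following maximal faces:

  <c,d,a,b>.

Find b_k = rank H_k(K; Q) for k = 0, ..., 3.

b_0 = 1, b_1 = 0, b_2 = 0, b_3 = 0.

Fix the vertex order a < b < c < d and write every simplex with vertices in increasing order. Then dim K = 3 and the simplices of K are:

  0-simplices (4): a, b, c, d
  1-simplices (6): ab, ac, ad, bc, bd, cd
  2-simplices (4): abc, abd, acd, bcd
  3-simplices (1): abcd

giving chain groups C_0 ≅ Z^4, C_1 ≅ Z^6, C_2 ≅ Z^4, C_3 ≅ Z^1.

∂_1: C_1 → C_0 is given by ∂[p,q] = [q] − [p].
The 4×6 boundary matrix has rank 3 and Smith normal form diag(1,1,1).

∂_2: C_2 → C_1 maps a triangle to the signed sum of its edges. For instance
  ∂acd = cd − ad + ac,
  ∂abc = bc − ac + ab.
This gives a 6×4 integer matrix of rank 3; reducing to Smith normal form yields diagonal entries (1,1,1).

∂_3: C_3 → C_2 sends each 3-simplex σ to the alternating sum Σ_i (−1)^i (σ with its i-th vertex removed). For instance
  ∂abcd = bcd − acd + abd − abc.
The resulting 4×1 matrix has rank 1, and its Smith normal form has invariant factors (1).

Reading off H_k = ker ∂_k / im ∂_{k+1}:

  H_0: rank C_0 − rank ∂_1 = 4 − 3 = 1, and the invariant factors of ∂_1 are all 1, so H_0 ≅ Z.
  H_1: rank ker ∂_1 − rank ∂_2 = (6 − 3) − 3 = 0, and the invariant factors of ∂_2 are all 1, so H_1 ≅ 0.
  H_2: rank ker ∂_2 − rank ∂_3 = (4 − 3) − 1 = 0, and the invariant factors of ∂_3 are all 1, so H_2 ≅ 0.
  H_3: rank ker ∂_3 − rank ∂_4 = (1 − 1) − 0 = 0, and there is no ∂_4, so H_3 ≅ 0.

(K is a triangulation of the 3-simplex.)

Hence the Betti numbers are b_0 = 1, b_1 = 0, b_2 = 0, b_3 = 0.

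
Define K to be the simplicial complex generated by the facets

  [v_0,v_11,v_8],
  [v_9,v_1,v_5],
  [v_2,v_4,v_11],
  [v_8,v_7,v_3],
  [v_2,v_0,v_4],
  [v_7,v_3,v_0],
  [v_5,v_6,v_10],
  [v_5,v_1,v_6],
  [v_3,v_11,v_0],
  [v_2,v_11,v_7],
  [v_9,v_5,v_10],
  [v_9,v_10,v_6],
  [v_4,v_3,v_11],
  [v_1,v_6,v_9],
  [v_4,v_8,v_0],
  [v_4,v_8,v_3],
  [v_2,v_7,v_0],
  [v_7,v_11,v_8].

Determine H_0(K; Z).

Take the total order v_0 < v_1 < v_2 < v_3 < v_4 < v_5 < v_6 < v_7 < v_8 < v_9 < v_10 < v_11 on the vertex set. Then K (dimension 2) consists of the simplices:

  0-simplices (12): [v_0], [v_1], [v_2], [v_3], [v_4], [v_5], [v_6], [v_7], [v_8], [v_9], [v_10], [v_11]
  1-simplices (27): (27 of them)
  2-simplices (18): (18 of them)

giving chain groups C_0 ≅ Z^12, C_1 ≅ Z^27, C_2 ≅ Z^18.

Boundary ∂_1: C_1 → C_0 is given by ∂[p,q] = [q] − [p].
The resulting 12×27 matrix has rank 10, and its Smith normal form has invariant factors (1,1,1,1,1,1,1,1,1,1).

∂_2: C_2 → C_1 acts by ∂[p,q,r] = [q,r] − [p,r] + [p,q]. For instance
  ∂[v_2,v_7,v_11] = [v_7,v_11] − [v_2,v_11] + [v_2,v_7],
  ∂[v_1,v_5,v_6] = [v_5,v_6] − [v_1,v_6] + [v_1,v_5].
This gives a 27×18 integer matrix of rank 17; reducing to Smith normal form yields diagonal entries (1,1,1,1,1,1,1,1,1,1,1,1,1,1,1,1,2).

Reading off H_k = ker ∂_k / im ∂_{k+1}:

  H_0: rank C_0 − rank ∂_1 = 12 − 10 = 2, and the invariant factors of ∂_1 are all 1, so H_0 ≅ Z^2.

(K is a triangulation of the disjoint union of the real projective plane RP^2 and the 2-sphere S^2.)

H_0 = Z^2.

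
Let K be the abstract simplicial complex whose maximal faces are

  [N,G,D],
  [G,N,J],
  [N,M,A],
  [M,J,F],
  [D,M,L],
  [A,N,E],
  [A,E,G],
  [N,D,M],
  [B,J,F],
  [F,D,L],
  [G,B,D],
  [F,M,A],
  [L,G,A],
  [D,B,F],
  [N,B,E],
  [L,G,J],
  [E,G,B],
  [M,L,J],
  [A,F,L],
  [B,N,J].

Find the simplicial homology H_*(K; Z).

Order the vertices as A < B < D < E < F < G < J < L < M < N. Listing each simplex with vertices in this order, K has dimension 2 with simplices:

  0-simplices (10): A, B, D, E, F, G, J, L, M, N
  1-simplices (30): AE, AF, AG, AL, AM, AN, BD, BE, BF, BG, BJ, BN, DF, DG, DL, DM, DN, EG, EN, FJ, FL, FM, GJ, GL, GN, JL, JM, JN, LM, MN
  2-simplices (20): AEG, AEN, AFL, AFM, AGL, AMN, BDF, BDG, BEG, BEN, BFJ, BJN, DFL, DGN, DLM, DMN, FJM, GJL, GJN, JLM

Hence C_0 ≅ Z^10, C_1 ≅ Z^30, C_2 ≅ Z^20.

The boundary map ∂_1: C_1 → C_0 maps an edge to its endpoints' difference, ∂[p,q] = q − p. For instance
  ∂BF = F − B.
The resulting 10×30 matrix has rank 9, and its Smith normal form has invariant factors (1,1,1,1,1,1,1,1,1).

The boundary map ∂_2: C_2 → C_1 maps a triangle to the signed sum of its edges. For instance
  ∂BJN = JN − BN + BJ,
  ∂GJL = JL − GL + GJ.
The resulting 30×20 matrix has rank 20, and its Smith normal form has invariant factors (1,1,1,1,1,1,1,1,1,1,1,1,1,1,1,1,1,1,1,2).

Computing H_k = (kernel of ∂_k) / (image of ∂_{k+1}):

  H_0: rank C_0 − rank ∂_1 = 10 − 9 = 1, and the invariant factors of ∂_1 are all 1, so H_0 = Z.
  H_1: rank ker ∂_1 − rank ∂_2 = (30 − 9) − 20 = 1, and ∂_2 has invariant factor 2 > 1, so H_1 = Z ⊕ Z/2.
  H_2: rank ker ∂_2 − rank ∂_3 = (20 − 20) − 0 = 0, and there is no ∂_3, so H_2 = 0.

H_0 ≅ Z,  H_1 ≅ Z ⊕ Z/2,  H_2 = 0.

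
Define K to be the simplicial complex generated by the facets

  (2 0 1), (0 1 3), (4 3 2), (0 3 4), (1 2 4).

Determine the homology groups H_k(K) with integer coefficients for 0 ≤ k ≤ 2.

H_0 ≅ Z,  H_1 ≅ Z,  H_2 = 0.

Order the vertices as 0 < 1 < 2 < 3 < 4. Listing each simplex with vertices in this order, K has dimension 2 with simplices:

  0-simplices (5): [0], [1], [2], [3], [4]
  1-simplices (10): [0,1], [0,2], [0,3], [0,4], [1,2], [1,3], [1,4], [2,3], [2,4], [3,4]
  2-simplices (5): [0,1,2], [0,1,3], [0,3,4], [1,2,4], [2,3,4]

Hence C_0 ≅ Z^5, C_1 ≅ Z^10, C_2 ≅ Z^5.

Boundary ∂_1: C_1 → C_0 sends each edge [p,q] (with p < q) to q − p.
The 5×10 boundary matrix has rank 4 and Smith normal form diag(1,1,1,1).

The boundary map ∂_2: C_2 → C_1 maps a triangle to the signed sum of its edges. For instance
  ∂[0,1,2] = [1,2] − [0,2] + [0,1],
  ∂[2,3,4] = [3,4] − [2,4] + [2,3].
The 10×5 boundary matrix has rank 5 and Smith normal form diag(1,1,1,1,1).

Computing H_k = (kernel of ∂_k) / (image of ∂_{k+1}):

  H_0: rank C_0 − rank ∂_1 = 5 − 4 = 1, and the invariant factors of ∂_1 are all 1, so H_0 ≅ Z.
  H_1: rank ker ∂_1 − rank ∂_2 = (10 − 4) − 5 = 1, and the invariant factors of ∂_2 are all 1, so H_1 ≅ Z.
  H_2: rank ker ∂_2 − rank ∂_3 = (5 − 5) − 0 = 0, and there is no ∂_3, so H_2 ≅ 0.

As a check, the Euler characteristic is 5 − 10 + 5 = 0, which agrees with 1 − 1 + 0 = 0.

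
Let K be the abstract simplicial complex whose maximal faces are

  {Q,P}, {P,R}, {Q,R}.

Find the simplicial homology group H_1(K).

Fix the vertex order P < Q < R and write every simplex with vertices in increasing order. Then dim K = 1 and the simplices of K are:

  0-simplices (3): P, Q, R
  1-simplices (3): PQ, PR, QR

giving chain groups C_0 ≅ Z^3, C_1 ≅ Z^3.

The boundary map ∂_1: C_1 → C_0 maps an edge to its endpoints' difference, ∂[p,q] = q − p. For instance
  ∂PR = R − P.
This gives a 3×3 integer matrix of rank 2; reducing to Smith normal form yields diagonal entries (1,1).

Now H_k = ker ∂_k / im ∂_{k+1}, so:

  H_1: rank ker ∂_1 − rank ∂_2 = (3 − 2) − 0 = 1, and there is no ∂_2, so H_1 = Z.

H_1 = Z.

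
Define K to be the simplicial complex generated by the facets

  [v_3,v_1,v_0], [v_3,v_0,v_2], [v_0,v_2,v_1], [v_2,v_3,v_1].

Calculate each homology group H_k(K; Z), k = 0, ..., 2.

Order the vertices as v_0 < v_1 < v_2 < v_3. Listing each simplex with vertices in this order, K has dimension 2 with simplices:

  0-simplices (4): [v_0], [v_1], [v_2], [v_3]
  1-simplices (6): [v_0,v_1], [v_0,v_2], [v_0,v_3], [v_1,v_2], [v_1,v_3], [v_2,v_3]
  2-simplices (4): [v_0,v_1,v_2], [v_0,v_1,v_3], [v_0,v_2,v_3], [v_1,v_2,v_3]

Hence C_0 ≅ Z^4, C_1 ≅ Z^6, C_2 ≅ Z^4.

The boundary map ∂_1: C_1 → C_0 sends each edge [p,q] (with p < q) to q − p. For instance
  ∂[v_2,v_3] = [v_3] − [v_2].
This gives a 4×6 integer matrix of rank 3; reducing to Smith normal form yields diagonal entries (1,1,1).

The boundary map ∂_2: C_2 → C_1 acts by ∂[p,q,r] = [q,r] − [p,r] + [p,q]. For instance
  ∂[v_1,v_2,v_3] = [v_2,v_3] − [v_1,v_3] + [v_1,v_2],
  ∂[v_0,v_2,v_3] = [v_2,v_3] − [v_0,v_3] + [v_0,v_2].
The resulting 6×4 matrix has rank 3, and its Smith normal form has invariant factors (1,1,1).

Computing H_k = (kernel of ∂_k) / (image of ∂_{k+1}):

  H_0: rank C_0 − rank ∂_1 = 4 − 3 = 1, and the invariant factors of ∂_1 are all 1, so H_0 = Z.
  H_1: rank ker ∂_1 − rank ∂_2 = (6 − 3) − 3 = 0, and the invariant factors of ∂_2 are all 1, so H_1 = 0.
  H_2: rank ker ∂_2 − rank ∂_3 = (4 − 3) − 0 = 1, and there is no ∂_3, so H_2 = Z.

H_0 ≅ Z,  H_1 = 0,  H_2 ≅ Z.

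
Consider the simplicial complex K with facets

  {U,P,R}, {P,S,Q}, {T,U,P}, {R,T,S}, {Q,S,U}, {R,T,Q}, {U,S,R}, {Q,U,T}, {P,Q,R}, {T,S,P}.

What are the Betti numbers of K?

Take the total order P < Q < R < S < T < U on the vertex set. Then K (dimension 2) consists of the simplices:

  0-simplices (6): P, Q, R, S, T, U
  1-simplices (15): PQ, PR, PS, PT, PU, QR, QS, QT, QU, RS, RT, RU, ST, SU, TU
  2-simplices (10): PQR, PQS, PRU, PST, PTU, QRT, QSU, QTU, RST, RSU

Hence C_0 ≅ Z^6, C_1 ≅ Z^15, C_2 ≅ Z^10.

∂_1: C_1 → C_0 is given by ∂[p,q] = [q] − [p].
The 6×15 boundary matrix has rank 5 and Smith normal form diag(1,1,1,1,1).

Boundary ∂_2: C_2 → C_1 maps a triangle to the signed sum of its edges. For instance
  ∂RST = ST − RT + RS,
  ∂PQR = QR − PR + PQ.
The 15×10 boundary matrix has rank 10 and Smith normal form diag(1,1,1,1,1,1,1,1,1,2).

From H_k ≅ ker(∂_k) / im(∂_{k+1}) we obtain:

  H_0: rank C_0 − rank ∂_1 = 6 − 5 = 1, and the invariant factors of ∂_1 are all 1, so H_0 ≅ Z.
  H_1: rank ker ∂_1 − rank ∂_2 = (15 − 5) − 10 = 0, and ∂_2 has invariant factor 2 > 1, so H_1 ≅ Z_2.
  H_2: rank ker ∂_2 − rank ∂_3 = (10 − 10) − 0 = 0, and there is no ∂_3, so H_2 ≅ 0.

(K is a triangulation of the real projective plane RP^2.)

Hence the Betti numbers are b_0 = 1, b_1 = 0, b_2 = 0.

b_0 = 1, b_1 = 0, b_2 = 0.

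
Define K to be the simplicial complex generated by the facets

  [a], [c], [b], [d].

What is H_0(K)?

Take the total order a < b < c < d on the vertex set. Then K (dimension 0) consists of the simplices:

  0-simplices (4): a, b, c, d

giving chain groups C_0 ≅ Z^4.

Now H_k = ker ∂_k / im ∂_{k+1}, so:

  H_0: rank C_0 − rank ∂_1 = 4 − 0 = 4, and there is no ∂_1, so H_0 ≅ Z^4.

H_0 ≅ Z^4.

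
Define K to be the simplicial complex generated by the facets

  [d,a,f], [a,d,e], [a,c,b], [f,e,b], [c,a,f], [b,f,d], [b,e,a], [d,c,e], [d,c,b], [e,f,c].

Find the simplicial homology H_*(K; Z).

H_0 = Z,  H_1 = Z/2,  H_2 = 0.

Take the total order a < b < c < d < e < f on the vertex set. Then K (dimension 2) consists of the simplices:

  0-simplices (6): a, b, c, d, e, f
  1-simplices (15): ab, ac, ad, ae, af, bc, bd, be, bf, cd, ce, cf, de, df, ef
  2-simplices (10): abc, abe, acf, ade, adf, bcd, bdf, bef, cde, cef

Hence C_0 ≅ Z^6, C_1 ≅ Z^15, C_2 ≅ Z^10.

∂_1: C_1 → C_0 is given by ∂[p,q] = [q] − [p]. For instance
  ∂de = e − d.
The 6×15 boundary matrix has rank 5 and Smith normal form diag(1,1,1,1,1).

Boundary ∂_2: C_2 → C_1 acts by ∂[p,q,r] = [q,r] − [p,r] + [p,q]. For instance
  ∂cef = ef − cf + ce,
  ∂bef = ef − bf + be.
The 15×10 boundary matrix has rank 10 and Smith normal form diag(1,1,1,1,1,1,1,1,1,2).

From H_k ≅ ker(∂_k) / im(∂_{k+1}) we obtain:

  H_0: rank C_0 − rank ∂_1 = 6 − 5 = 1, and the invariant factors of ∂_1 are all 1, so H_0 = Z.
  H_1: rank ker ∂_1 − rank ∂_2 = (15 − 5) − 10 = 0, and ∂_2 has invariant factor 2 > 1, so H_1 = Z/2.
  H_2: rank ker ∂_2 − rank ∂_3 = (10 − 10) − 0 = 0, and there is no ∂_3, so H_2 = 0.

(K is a triangulation of the real projective plane RP^2.)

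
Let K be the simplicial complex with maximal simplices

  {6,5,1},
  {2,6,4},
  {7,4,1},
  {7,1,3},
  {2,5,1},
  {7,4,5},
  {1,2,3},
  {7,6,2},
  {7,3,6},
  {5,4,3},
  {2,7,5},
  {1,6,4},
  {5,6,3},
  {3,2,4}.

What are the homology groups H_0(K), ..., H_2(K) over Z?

Fix the vertex order 1 < 2 < 3 < 4 < 5 < 6 < 7 and write every simplex with vertices in increasing order. Then dim K = 2 and the simplices of K are:

  0-simplices (7): [1], [2], [3], [4], [5], [6], [7]
  1-simplices (21): [1,2], [1,3], [1,4], [1,5], [1,6], [1,7], [2,3], [2,4], [2,5], [2,6], [2,7], [3,4], [3,5], [3,6], [3,7], [4,5], [4,6], [4,7], [5,6], [5,7], [6,7]
  2-simplices (14): [1,2,3], [1,2,5], [1,3,7], [1,4,6], [1,4,7], [1,5,6], [2,3,4], [2,4,6], [2,5,7], [2,6,7], [3,4,5], [3,5,6], [3,6,7], [4,5,7]

giving chain groups C_0 ≅ Z^7, C_1 ≅ Z^21, C_2 ≅ Z^14.

The boundary map ∂_1: C_1 → C_0 is given by ∂[p,q] = [q] − [p]. For instance
  ∂[2,4] = [4] − [2].
As a 7×21 matrix over Z this has rank 6, with invariant factors (1,1,1,1,1,1).

∂_2: C_2 → C_1 sends each 2-simplex [p,q,r] to [q,r] − [p,r] + [p,q]. For instance
  ∂[3,5,6] = [5,6] − [3,6] + [3,5],
  ∂[2,5,7] = [5,7] − [2,7] + [2,5].
The resulting 21×14 matrix has rank 13, and its Smith normal form has invariant factors (1,1,1,1,1,1,1,1,1,1,1,1,1).

Now H_k = ker ∂_k / im ∂_{k+1}, so:

  H_0: rank C_0 − rank ∂_1 = 7 − 6 = 1, and the invariant factors of ∂_1 are all 1, so H_0 = Z.
  H_1: rank ker ∂_1 − rank ∂_2 = (21 − 6) − 13 = 2, and the invariant factors of ∂_2 are all 1, so H_1 = Z^2.
  H_2: rank ker ∂_2 − rank ∂_3 = (14 − 13) − 0 = 1, and there is no ∂_3, so H_2 = Z.

As a check, the Euler characteristic is 7 − 21 + 14 = 0, which agrees with 1 − 2 + 1 = 0.

H_0 = Z,  H_1 = Z^2,  H_2 = Z.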